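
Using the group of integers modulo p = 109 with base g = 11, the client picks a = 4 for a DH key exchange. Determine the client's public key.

35

Public value = 11^4 mod 109.
11^1 ≡ 11 (mod 109)
11^2 = (11^1)^2 ≡ 11^2 = 121 ≡ 12 (mod 109)
11^4 = (11^2)^2 ≡ 12^2 = 144 ≡ 35 (mod 109)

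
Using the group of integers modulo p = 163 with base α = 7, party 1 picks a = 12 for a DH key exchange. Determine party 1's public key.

Public value = 7^12 mod 163.
7^1 ≡ 7 (mod 163)
7^2 = (7^1)^2 ≡ 7^2 = 49 ≡ 49 (mod 163)
7^4 = (7^2)^2 ≡ 49^2 = 2401 ≡ 119 (mod 163)
7^8 = (7^4)^2 ≡ 119^2 = 14161 ≡ 143 (mod 163)
7^12 = 7^8 · 7^4 ≡ 143 · 119 ≡ 65 (mod 163).

65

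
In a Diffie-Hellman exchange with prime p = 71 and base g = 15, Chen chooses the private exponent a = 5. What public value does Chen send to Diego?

30

Public value = 15^5 mod 71.
15^1 ≡ 15 (mod 71)
15^2 = (15^1)^2 ≡ 15^2 = 225 ≡ 12 (mod 71)
15^4 = (15^2)^2 ≡ 12^2 = 144 ≡ 2 (mod 71)
15^5 = 15^4 · 15^1 ≡ 2 · 15 ≡ 30 (mod 71).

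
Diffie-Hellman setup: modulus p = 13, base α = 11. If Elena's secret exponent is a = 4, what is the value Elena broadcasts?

Public value = 11^4 mod 13.
11^1 ≡ 11 (mod 13)
11^2 = (11^1)^2 ≡ 11^2 = 121 ≡ 4 (mod 13)
11^4 = (11^2)^2 ≡ 4^2 = 16 ≡ 3 (mod 13)

3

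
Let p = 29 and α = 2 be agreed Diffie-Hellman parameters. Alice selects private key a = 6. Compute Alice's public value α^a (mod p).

6

Public value = 2^6 (mod 29).
2^1 ≡ 2 (mod 29)
2^2 = (2^1)^2 ≡ 2^2 = 4 ≡ 4 (mod 29)
2^4 = (2^2)^2 ≡ 4^2 = 16 ≡ 16 (mod 29)
2^6 = 2^4 · 2^2 ≡ 16 · 4 ≡ 6 (mod 29).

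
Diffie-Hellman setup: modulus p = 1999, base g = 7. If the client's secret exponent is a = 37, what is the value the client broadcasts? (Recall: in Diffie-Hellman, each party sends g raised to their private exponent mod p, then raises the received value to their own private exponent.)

674

Public value = 7^37 mod 1999.
7^1 ≡ 7 (mod 1999)
7^2 = (7^1)^2 ≡ 7^2 = 49 ≡ 49 (mod 1999)
7^4 = (7^2)^2 ≡ 49^2 = 2401 ≡ 402 (mod 1999)
7^8 = (7^4)^2 ≡ 402^2 = 161604 ≡ 1684 (mod 1999)
7^16 = (7^8)^2 ≡ 1684^2 = 2835856 ≡ 1274 (mod 1999)
7^32 = (7^16)^2 ≡ 1274^2 = 1623076 ≡ 1887 (mod 1999)
7^37 = 7^32 · 7^4 · 7^1 ≡ 1887 · 402 · 7 ≡ 674 (mod 1999).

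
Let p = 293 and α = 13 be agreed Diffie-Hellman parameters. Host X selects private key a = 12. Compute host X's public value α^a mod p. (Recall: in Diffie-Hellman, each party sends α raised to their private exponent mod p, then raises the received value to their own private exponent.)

55

Public value = 13^12 mod 293.
13^1 ≡ 13 (mod 293)
13^2 = (13^1)^2 ≡ 13^2 = 169 ≡ 169 (mod 293)
13^4 = (13^2)^2 ≡ 169^2 = 28561 ≡ 140 (mod 293)
13^8 = (13^4)^2 ≡ 140^2 = 19600 ≡ 262 (mod 293)
13^12 = 13^8 · 13^4 ≡ 262 · 140 ≡ 55 (mod 293).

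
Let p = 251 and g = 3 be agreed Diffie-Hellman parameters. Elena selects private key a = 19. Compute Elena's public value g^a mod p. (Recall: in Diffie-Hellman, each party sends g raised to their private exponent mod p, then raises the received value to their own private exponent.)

Public value = 3^19 mod 251.
3^1 ≡ 3 (mod 251)
3^2 = (3^1)^2 ≡ 3^2 = 9 ≡ 9 (mod 251)
3^4 = (3^2)^2 ≡ 9^2 = 81 ≡ 81 (mod 251)
3^8 = (3^4)^2 ≡ 81^2 = 6561 ≡ 35 (mod 251)
3^16 = (3^8)^2 ≡ 35^2 = 1225 ≡ 221 (mod 251)
3^19 = 3^16 · 3^2 · 3^1 ≡ 221 · 9 · 3 ≡ 194 (mod 251).

194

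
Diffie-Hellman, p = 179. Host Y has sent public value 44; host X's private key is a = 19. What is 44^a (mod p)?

Shared key K = 44^19 mod 179.
44^1 ≡ 44 (mod 179)
44^2 = (44^1)^2 ≡ 44^2 = 1936 ≡ 146 (mod 179)
44^4 = (44^2)^2 ≡ 146^2 = 21316 ≡ 15 (mod 179)
44^8 = (44^4)^2 ≡ 15^2 = 225 ≡ 46 (mod 179)
44^16 = (44^8)^2 ≡ 46^2 = 2116 ≡ 147 (mod 179)
44^19 = 44^16 · 44^2 · 44^1 ≡ 147 · 146 · 44 ≡ 103 (mod 179).

103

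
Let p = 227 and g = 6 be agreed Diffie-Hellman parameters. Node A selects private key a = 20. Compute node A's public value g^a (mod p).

92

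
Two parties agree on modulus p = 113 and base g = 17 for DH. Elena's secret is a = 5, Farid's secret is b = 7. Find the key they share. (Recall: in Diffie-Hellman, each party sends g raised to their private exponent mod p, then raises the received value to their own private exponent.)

Farid sends B = g^b mod p = 17^7 mod 113.
17^1 ≡ 17 (mod 113)
17^2 = (17^1)^2 ≡ 17^2 = 289 ≡ 63 (mod 113)
17^4 = (17^2)^2 ≡ 63^2 = 3969 ≡ 14 (mod 113)
17^7 = 17^4 · 17^2 · 17^1 ≡ 14 · 63 · 17 ≡ 78 (mod 113).
So B = 78. Elena then computes K = B^a mod p = 78^5 mod 113.
78^1 ≡ 78 (mod 113)
78^2 = (78^1)^2 ≡ 78^2 = 6084 ≡ 95 (mod 113)
78^4 = (78^2)^2 ≡ 95^2 = 9025 ≡ 98 (mod 113)
78^5 = 78^4 · 78^1 ≡ 98 · 78 ≡ 73 (mod 113).

73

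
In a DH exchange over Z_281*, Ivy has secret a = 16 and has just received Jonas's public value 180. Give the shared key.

50

Shared key K = 180^16 mod 281.
180^1 ≡ 180 (mod 281)
180^2 = (180^1)^2 ≡ 180^2 = 32400 ≡ 85 (mod 281)
180^4 = (180^2)^2 ≡ 85^2 = 7225 ≡ 200 (mod 281)
180^8 = (180^4)^2 ≡ 200^2 = 40000 ≡ 98 (mod 281)
180^16 = (180^8)^2 ≡ 98^2 = 9604 ≡ 50 (mod 281)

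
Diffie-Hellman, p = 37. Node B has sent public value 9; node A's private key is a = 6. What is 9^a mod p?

10

Shared key K = 9^6 mod 37.
9^1 ≡ 9 (mod 37)
9^2 = (9^1)^2 ≡ 9^2 = 81 ≡ 7 (mod 37)
9^4 = (9^2)^2 ≡ 7^2 = 49 ≡ 12 (mod 37)
9^6 = 9^4 · 9^2 ≡ 12 · 7 ≡ 10 (mod 37).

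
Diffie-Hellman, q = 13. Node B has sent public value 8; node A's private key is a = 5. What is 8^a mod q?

8

Shared key K = 8^5 mod 13.
8^1 ≡ 8 (mod 13)
8^2 = (8^1)^2 ≡ 8^2 = 64 ≡ 12 (mod 13)
8^4 = (8^2)^2 ≡ 12^2 = 144 ≡ 1 (mod 13)
8^5 = 8^4 · 8^1 ≡ 1 · 8 ≡ 8 (mod 13).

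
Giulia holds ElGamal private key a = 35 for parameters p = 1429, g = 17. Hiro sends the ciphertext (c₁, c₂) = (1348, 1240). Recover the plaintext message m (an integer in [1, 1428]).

89

Shared mask s = c₁^a mod p = 1348^35 mod 1429.
1348^1 ≡ 1348 (mod 1429)
1348^2 = (1348^1)^2 ≡ 1348^2 = 1817104 ≡ 845 (mod 1429)
1348^4 = (1348^2)^2 ≡ 845^2 = 714025 ≡ 954 (mod 1429)
1348^8 = (1348^4)^2 ≡ 954^2 = 910116 ≡ 1272 (mod 1429)
1348^16 = (1348^8)^2 ≡ 1272^2 = 1617984 ≡ 356 (mod 1429)
1348^32 = (1348^16)^2 ≡ 356^2 = 126736 ≡ 984 (mod 1429)
1348^35 = 1348^32 · 1348^2 · 1348^1 ≡ 984 · 845 · 1348 ≡ 319 (mod 1429).
So s = 319; s⁻¹ ≡ 990 (mod 1429).
m = c₂ · s⁻¹ mod 1429 = 1240 · 990 mod 1429 = 89.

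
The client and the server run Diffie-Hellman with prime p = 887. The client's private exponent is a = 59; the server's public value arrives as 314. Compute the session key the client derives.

Shared key K = 314^59 mod 887.
314^1 ≡ 314 (mod 887)
314^2 = (314^1)^2 ≡ 314^2 = 98596 ≡ 139 (mod 887)
314^4 = (314^2)^2 ≡ 139^2 = 19321 ≡ 694 (mod 887)
314^8 = (314^4)^2 ≡ 694^2 = 481636 ≡ 882 (mod 887)
314^16 = (314^8)^2 ≡ 882^2 = 777924 ≡ 25 (mod 887)
314^32 = (314^16)^2 ≡ 25^2 = 625 ≡ 625 (mod 887)
314^59 = 314^32 · 314^16 · 314^8 · 314^2 · 314^1 ≡ 625 · 25 · 882 · 139 · 314 ≡ 678 (mod 887).

678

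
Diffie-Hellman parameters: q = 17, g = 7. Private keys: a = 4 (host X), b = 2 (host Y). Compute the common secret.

16

Host Y sends B = g^b mod q = 7^2 mod 17.
7^1 ≡ 7 (mod 17)
7^2 = (7^1)^2 ≡ 7^2 = 49 ≡ 15 (mod 17)
So B = 15. Host X then computes K = B^a mod q = 15^4 mod 17.
15^1 ≡ 15 (mod 17)
15^2 = (15^1)^2 ≡ 15^2 = 225 ≡ 4 (mod 17)
15^4 = (15^2)^2 ≡ 4^2 = 16 ≡ 16 (mod 17)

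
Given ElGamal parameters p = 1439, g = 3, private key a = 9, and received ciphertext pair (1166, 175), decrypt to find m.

149

Shared mask s = c₁^a mod p = 1166^9 mod 1439.
1166^1 ≡ 1166 (mod 1439)
1166^2 = (1166^1)^2 ≡ 1166^2 = 1359556 ≡ 1140 (mod 1439)
1166^4 = (1166^2)^2 ≡ 1140^2 = 1299600 ≡ 183 (mod 1439)
1166^8 = (1166^4)^2 ≡ 183^2 = 33489 ≡ 392 (mod 1439)
1166^9 = 1166^8 · 1166^1 ≡ 392 · 1166 ≡ 909 (mod 1439).
So s = 909; s⁻¹ ≡ 486 (mod 1439).
m = c₂ · s⁻¹ mod 1439 = 175 · 486 mod 1439 = 149.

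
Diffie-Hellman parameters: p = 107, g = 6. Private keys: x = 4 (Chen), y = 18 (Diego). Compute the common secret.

44

Diego sends B = g^y mod p = 6^18 mod 107.
6^1 ≡ 6 (mod 107)
6^2 = (6^1)^2 ≡ 6^2 = 36 ≡ 36 (mod 107)
6^4 = (6^2)^2 ≡ 36^2 = 1296 ≡ 12 (mod 107)
6^8 = (6^4)^2 ≡ 12^2 = 144 ≡ 37 (mod 107)
6^16 = (6^8)^2 ≡ 37^2 = 1369 ≡ 85 (mod 107)
6^18 = 6^16 · 6^2 ≡ 85 · 36 ≡ 64 (mod 107).
So B = 64. Chen then computes K = B^x mod p = 64^4 mod 107.
64^1 ≡ 64 (mod 107)
64^2 = (64^1)^2 ≡ 64^2 = 4096 ≡ 30 (mod 107)
64^4 = (64^2)^2 ≡ 30^2 = 900 ≡ 44 (mod 107)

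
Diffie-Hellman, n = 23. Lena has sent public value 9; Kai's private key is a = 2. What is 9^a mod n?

12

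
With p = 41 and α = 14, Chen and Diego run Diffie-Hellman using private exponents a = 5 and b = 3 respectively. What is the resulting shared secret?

Diego sends B = α^b mod p = 14^3 mod 41.
14^1 ≡ 14 (mod 41)
14^2 = (14^1)^2 ≡ 14^2 = 196 ≡ 32 (mod 41)
14^3 = 14^2 · 14^1 ≡ 32 · 14 ≡ 38 (mod 41).
So B = 38. Chen then computes K = B^a mod p = 38^5 mod 41.
38^1 ≡ 38 (mod 41)
38^2 = (38^1)^2 ≡ 38^2 = 1444 ≡ 9 (mod 41)
38^4 = (38^2)^2 ≡ 9^2 = 81 ≡ 40 (mod 41)
38^5 = 38^4 · 38^1 ≡ 40 · 38 ≡ 3 (mod 41).

3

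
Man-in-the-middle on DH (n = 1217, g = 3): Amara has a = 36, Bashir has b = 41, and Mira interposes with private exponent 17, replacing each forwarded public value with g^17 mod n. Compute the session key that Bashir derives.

1100

Bashir receives Mira's public value M = 3^17 mod 1217 instead of the honest one.
3^1 ≡ 3 (mod 1217)
3^2 = (3^1)^2 ≡ 3^2 = 9 ≡ 9 (mod 1217)
3^4 = (3^2)^2 ≡ 9^2 = 81 ≡ 81 (mod 1217)
3^8 = (3^4)^2 ≡ 81^2 = 6561 ≡ 476 (mod 1217)
3^16 = (3^8)^2 ≡ 476^2 = 226576 ≡ 214 (mod 1217)
3^17 = 3^16 · 3^1 ≡ 214 · 3 ≡ 642 (mod 1217).
So M = 642. Bashir computes K = M^41 mod 1217.
642^1 ≡ 642 (mod 1217)
642^2 = (642^1)^2 ≡ 642^2 = 412164 ≡ 818 (mod 1217)
642^4 = (642^2)^2 ≡ 818^2 = 669124 ≡ 991 (mod 1217)
642^8 = (642^4)^2 ≡ 991^2 = 982081 ≡ 1179 (mod 1217)
642^16 = (642^8)^2 ≡ 1179^2 = 1390041 ≡ 227 (mod 1217)
642^32 = (642^16)^2 ≡ 227^2 = 51529 ≡ 415 (mod 1217)
642^41 = 642^32 · 642^8 · 642^1 ≡ 415 · 1179 · 642 ≡ 1100 (mod 1217).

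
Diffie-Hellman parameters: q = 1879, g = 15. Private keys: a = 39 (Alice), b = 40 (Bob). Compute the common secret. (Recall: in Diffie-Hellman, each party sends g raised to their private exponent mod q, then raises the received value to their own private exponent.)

1703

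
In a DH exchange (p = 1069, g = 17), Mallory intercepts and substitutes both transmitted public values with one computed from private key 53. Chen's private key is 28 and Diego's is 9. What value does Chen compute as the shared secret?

625

Chen receives Mallory's public value M = 17^53 mod 1069 instead of the honest one.
17^1 ≡ 17 (mod 1069)
17^2 = (17^1)^2 ≡ 17^2 = 289 ≡ 289 (mod 1069)
17^4 = (17^2)^2 ≡ 289^2 = 83521 ≡ 139 (mod 1069)
17^8 = (17^4)^2 ≡ 139^2 = 19321 ≡ 79 (mod 1069)
17^16 = (17^8)^2 ≡ 79^2 = 6241 ≡ 896 (mod 1069)
17^32 = (17^16)^2 ≡ 896^2 = 802816 ≡ 1066 (mod 1069)
17^53 = 17^32 · 17^16 · 17^4 · 17^1 ≡ 1066 · 896 · 139 · 17 ≡ 254 (mod 1069).
So M = 254. Chen computes K = M^28 mod 1069.
254^1 ≡ 254 (mod 1069)
254^2 = (254^1)^2 ≡ 254^2 = 64516 ≡ 376 (mod 1069)
254^4 = (254^2)^2 ≡ 376^2 = 141376 ≡ 268 (mod 1069)
254^8 = (254^4)^2 ≡ 268^2 = 71824 ≡ 201 (mod 1069)
254^16 = (254^8)^2 ≡ 201^2 = 40401 ≡ 848 (mod 1069)
254^28 = 254^16 · 254^8 · 254^4 ≡ 848 · 201 · 268 ≡ 625 (mod 1069).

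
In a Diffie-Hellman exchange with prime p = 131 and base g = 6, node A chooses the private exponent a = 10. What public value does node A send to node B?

113

Public value = 6^10 mod 131.
6^1 ≡ 6 (mod 131)
6^2 = (6^1)^2 ≡ 6^2 = 36 ≡ 36 (mod 131)
6^4 = (6^2)^2 ≡ 36^2 = 1296 ≡ 117 (mod 131)
6^8 = (6^4)^2 ≡ 117^2 = 13689 ≡ 65 (mod 131)
6^10 = 6^8 · 6^2 ≡ 65 · 36 ≡ 113 (mod 131).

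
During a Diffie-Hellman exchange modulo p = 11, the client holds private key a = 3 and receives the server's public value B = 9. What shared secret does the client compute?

Shared key K = 9^3 mod 11.
9^1 ≡ 9 (mod 11)
9^2 = (9^1)^2 ≡ 9^2 = 81 ≡ 4 (mod 11)
9^3 = 9^2 · 9^1 ≡ 4 · 9 ≡ 3 (mod 11).

3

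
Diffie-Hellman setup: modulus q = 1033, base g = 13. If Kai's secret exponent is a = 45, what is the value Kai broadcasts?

Public value = 13^45 mod 1033.
13^1 ≡ 13 (mod 1033)
13^2 = (13^1)^2 ≡ 13^2 = 169 ≡ 169 (mod 1033)
13^4 = (13^2)^2 ≡ 169^2 = 28561 ≡ 670 (mod 1033)
13^8 = (13^4)^2 ≡ 670^2 = 448900 ≡ 578 (mod 1033)
13^16 = (13^8)^2 ≡ 578^2 = 334084 ≡ 425 (mod 1033)
13^32 = (13^16)^2 ≡ 425^2 = 180625 ≡ 883 (mod 1033)
13^45 = 13^32 · 13^8 · 13^4 · 13^1 ≡ 883 · 578 · 670 · 13 ≡ 89 (mod 1033).

89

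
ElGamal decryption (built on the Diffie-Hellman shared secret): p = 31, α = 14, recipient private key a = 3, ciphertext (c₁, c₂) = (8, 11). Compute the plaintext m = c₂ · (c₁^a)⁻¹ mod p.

22

Shared mask s = c₁^a mod p = 8^3 mod 31.
8^1 ≡ 8 (mod 31)
8^2 = (8^1)^2 ≡ 8^2 = 64 ≡ 2 (mod 31)
8^3 = 8^2 · 8^1 ≡ 2 · 8 ≡ 16 (mod 31).
So s = 16; s⁻¹ ≡ 2 (mod 31).
m = c₂ · s⁻¹ mod 31 = 11 · 2 mod 31 = 22.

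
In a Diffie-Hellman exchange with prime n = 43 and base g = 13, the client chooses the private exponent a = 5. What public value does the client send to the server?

31

Public value = 13^5 mod 43.
13^1 ≡ 13 (mod 43)
13^2 = (13^1)^2 ≡ 13^2 = 169 ≡ 40 (mod 43)
13^4 = (13^2)^2 ≡ 40^2 = 1600 ≡ 9 (mod 43)
13^5 = 13^4 · 13^1 ≡ 9 · 13 ≡ 31 (mod 43).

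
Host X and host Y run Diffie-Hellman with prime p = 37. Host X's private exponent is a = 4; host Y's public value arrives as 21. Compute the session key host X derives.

Shared key K = 21^4 mod 37.
21^1 ≡ 21 (mod 37)
21^2 = (21^1)^2 ≡ 21^2 = 441 ≡ 34 (mod 37)
21^4 = (21^2)^2 ≡ 34^2 = 1156 ≡ 9 (mod 37)

9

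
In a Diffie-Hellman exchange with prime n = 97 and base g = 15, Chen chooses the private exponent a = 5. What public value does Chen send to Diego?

59

Public value = 15^5 mod 97.
15^1 ≡ 15 (mod 97)
15^2 = (15^1)^2 ≡ 15^2 = 225 ≡ 31 (mod 97)
15^4 = (15^2)^2 ≡ 31^2 = 961 ≡ 88 (mod 97)
15^5 = 15^4 · 15^1 ≡ 88 · 15 ≡ 59 (mod 97).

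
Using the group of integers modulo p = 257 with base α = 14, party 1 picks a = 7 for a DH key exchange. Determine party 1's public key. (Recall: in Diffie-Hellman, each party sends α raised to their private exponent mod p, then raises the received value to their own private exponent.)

71

Public value = 14^7 (mod 257).
14^1 ≡ 14 (mod 257)
14^2 = (14^1)^2 ≡ 14^2 = 196 ≡ 196 (mod 257)
14^4 = (14^2)^2 ≡ 196^2 = 38416 ≡ 123 (mod 257)
14^7 = 14^4 · 14^2 · 14^1 ≡ 123 · 196 · 14 ≡ 71 (mod 257).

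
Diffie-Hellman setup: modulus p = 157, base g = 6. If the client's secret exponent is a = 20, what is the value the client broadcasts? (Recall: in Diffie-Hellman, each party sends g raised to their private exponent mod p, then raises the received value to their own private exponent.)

Public value = 6^20 (mod 157).
6^1 ≡ 6 (mod 157)
6^2 = (6^1)^2 ≡ 6^2 = 36 ≡ 36 (mod 157)
6^4 = (6^2)^2 ≡ 36^2 = 1296 ≡ 40 (mod 157)
6^8 = (6^4)^2 ≡ 40^2 = 1600 ≡ 30 (mod 157)
6^16 = (6^8)^2 ≡ 30^2 = 900 ≡ 115 (mod 157)
6^20 = 6^16 · 6^4 ≡ 115 · 40 ≡ 47 (mod 157).

47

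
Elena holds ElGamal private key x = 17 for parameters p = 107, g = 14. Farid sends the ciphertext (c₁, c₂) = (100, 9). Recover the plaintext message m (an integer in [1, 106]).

Shared mask s = c₁^x mod p = 100^17 mod 107.
100^1 ≡ 100 (mod 107)
100^2 = (100^1)^2 ≡ 100^2 = 10000 ≡ 49 (mod 107)
100^4 = (100^2)^2 ≡ 49^2 = 2401 ≡ 47 (mod 107)
100^8 = (100^4)^2 ≡ 47^2 = 2209 ≡ 69 (mod 107)
100^16 = (100^8)^2 ≡ 69^2 = 4761 ≡ 53 (mod 107)
100^17 = 100^16 · 100^1 ≡ 53 · 100 ≡ 57 (mod 107).
So s = 57; s⁻¹ ≡ 92 (mod 107).
m = c₂ · s⁻¹ mod 107 = 9 · 92 mod 107 = 79.

79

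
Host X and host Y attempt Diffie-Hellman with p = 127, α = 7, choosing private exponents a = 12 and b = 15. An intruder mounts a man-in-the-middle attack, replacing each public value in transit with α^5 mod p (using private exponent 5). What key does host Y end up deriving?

Host Y receives an intruder's public value M = 7^5 mod 127 instead of the honest one.
7^1 ≡ 7 (mod 127)
7^2 = (7^1)^2 ≡ 7^2 = 49 ≡ 49 (mod 127)
7^4 = (7^2)^2 ≡ 49^2 = 2401 ≡ 115 (mod 127)
7^5 = 7^4 · 7^1 ≡ 115 · 7 ≡ 43 (mod 127).
So M = 43. Host Y computes K = M^15 mod 127.
43^1 ≡ 43 (mod 127)
43^2 = (43^1)^2 ≡ 43^2 = 1849 ≡ 71 (mod 127)
43^4 = (43^2)^2 ≡ 71^2 = 5041 ≡ 88 (mod 127)
43^8 = (43^4)^2 ≡ 88^2 = 7744 ≡ 124 (mod 127)
43^15 = 43^8 · 43^4 · 43^2 · 43^1 ≡ 124 · 88 · 71 · 43 ≡ 77 (mod 127).

77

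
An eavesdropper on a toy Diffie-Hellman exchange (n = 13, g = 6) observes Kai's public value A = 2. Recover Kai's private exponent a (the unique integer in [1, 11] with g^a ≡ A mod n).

5

Try successive powers of 6 modulo 13:
6^1 ≡ 6
6^2 ≡ 10
6^3 ≡ 8
6^4 ≡ 9
6^5 ≡ 2
Found: a = 5.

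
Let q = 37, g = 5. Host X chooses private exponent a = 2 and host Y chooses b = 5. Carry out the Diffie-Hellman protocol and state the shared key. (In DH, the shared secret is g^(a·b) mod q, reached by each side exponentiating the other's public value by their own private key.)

30

Host X sends A = g^a mod q = 5^2 mod 37.
5^1 ≡ 5 (mod 37)
5^2 = (5^1)^2 ≡ 5^2 = 25 ≡ 25 (mod 37)
So A = 25. Host Y then computes K = A^b mod q = 25^5 mod 37.
25^1 ≡ 25 (mod 37)
25^2 = (25^1)^2 ≡ 25^2 = 625 ≡ 33 (mod 37)
25^4 = (25^2)^2 ≡ 33^2 = 1089 ≡ 16 (mod 37)
25^5 = 25^4 · 25^1 ≡ 16 · 25 ≡ 30 (mod 37).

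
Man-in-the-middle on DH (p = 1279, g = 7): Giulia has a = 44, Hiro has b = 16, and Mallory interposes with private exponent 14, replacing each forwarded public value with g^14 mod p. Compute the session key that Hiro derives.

412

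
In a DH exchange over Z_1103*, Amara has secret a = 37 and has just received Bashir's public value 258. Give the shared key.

546

Shared key K = 258^37 mod 1103.
258^1 ≡ 258 (mod 1103)
258^2 = (258^1)^2 ≡ 258^2 = 66564 ≡ 384 (mod 1103)
258^4 = (258^2)^2 ≡ 384^2 = 147456 ≡ 757 (mod 1103)
258^8 = (258^4)^2 ≡ 757^2 = 573049 ≡ 592 (mod 1103)
258^16 = (258^8)^2 ≡ 592^2 = 350464 ≡ 813 (mod 1103)
258^32 = (258^16)^2 ≡ 813^2 = 660969 ≡ 272 (mod 1103)
258^37 = 258^32 · 258^4 · 258^1 ≡ 272 · 757 · 258 ≡ 546 (mod 1103).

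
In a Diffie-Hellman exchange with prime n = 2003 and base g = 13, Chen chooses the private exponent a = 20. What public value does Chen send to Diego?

1542

Public value = 13^20 mod 2003.
13^1 ≡ 13 (mod 2003)
13^2 = (13^1)^2 ≡ 13^2 = 169 ≡ 169 (mod 2003)
13^4 = (13^2)^2 ≡ 169^2 = 28561 ≡ 519 (mod 2003)
13^8 = (13^4)^2 ≡ 519^2 = 269361 ≡ 959 (mod 2003)
13^16 = (13^8)^2 ≡ 959^2 = 919681 ≡ 304 (mod 2003)
13^20 = 13^16 · 13^4 ≡ 304 · 519 ≡ 1542 (mod 2003).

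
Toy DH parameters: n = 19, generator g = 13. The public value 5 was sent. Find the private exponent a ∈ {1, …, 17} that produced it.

Try successive powers of 13 modulo 19:
13^1 ≡ 13
13^2 ≡ 17
13^3 ≡ 12
13^4 ≡ 4
13^5 ≡ 14
13^6 ≡ 11
13^7 ≡ 10
13^8 ≡ 16
13^9 ≡ 18
13^10 ≡ 6
13^11 ≡ 2
13^12 ≡ 7
13^13 ≡ 15
13^14 ≡ 5
Found: a = 14.

14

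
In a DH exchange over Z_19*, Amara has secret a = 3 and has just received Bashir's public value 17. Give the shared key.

11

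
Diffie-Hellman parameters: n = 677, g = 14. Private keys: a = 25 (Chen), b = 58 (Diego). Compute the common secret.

551

Diego sends B = g^b mod n = 14^58 mod 677.
14^1 ≡ 14 (mod 677)
14^2 = (14^1)^2 ≡ 14^2 = 196 ≡ 196 (mod 677)
14^4 = (14^2)^2 ≡ 196^2 = 38416 ≡ 504 (mod 677)
14^8 = (14^4)^2 ≡ 504^2 = 254016 ≡ 141 (mod 677)
14^16 = (14^8)^2 ≡ 141^2 = 19881 ≡ 248 (mod 677)
14^32 = (14^16)^2 ≡ 248^2 = 61504 ≡ 574 (mod 677)
14^58 = 14^32 · 14^16 · 14^8 · 14^2 ≡ 574 · 248 · 141 · 196 ≡ 319 (mod 677).
So B = 319. Chen then computes K = B^a mod n = 319^25 mod 677.
319^1 ≡ 319 (mod 677)
319^2 = (319^1)^2 ≡ 319^2 = 101761 ≡ 211 (mod 677)
319^4 = (319^2)^2 ≡ 211^2 = 44521 ≡ 516 (mod 677)
319^8 = (319^4)^2 ≡ 516^2 = 266256 ≡ 195 (mod 677)
319^16 = (319^8)^2 ≡ 195^2 = 38025 ≡ 113 (mod 677)
319^25 = 319^16 · 319^8 · 319^1 ≡ 113 · 195 · 319 ≡ 551 (mod 677).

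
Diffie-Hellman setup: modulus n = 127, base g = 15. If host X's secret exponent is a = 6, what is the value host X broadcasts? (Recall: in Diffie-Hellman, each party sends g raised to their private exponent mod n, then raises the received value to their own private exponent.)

Public value = 15^6 (mod 127).
15^1 ≡ 15 (mod 127)
15^2 = (15^1)^2 ≡ 15^2 = 225 ≡ 98 (mod 127)
15^4 = (15^2)^2 ≡ 98^2 = 9604 ≡ 79 (mod 127)
15^6 = 15^4 · 15^2 ≡ 79 · 98 ≡ 122 (mod 127).

122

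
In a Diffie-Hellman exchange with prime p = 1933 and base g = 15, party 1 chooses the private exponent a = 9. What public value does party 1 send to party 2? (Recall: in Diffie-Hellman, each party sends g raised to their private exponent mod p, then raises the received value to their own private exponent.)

350

Public value = 15^9 (mod 1933).
15^1 ≡ 15 (mod 1933)
15^2 = (15^1)^2 ≡ 15^2 = 225 ≡ 225 (mod 1933)
15^4 = (15^2)^2 ≡ 225^2 = 50625 ≡ 367 (mod 1933)
15^8 = (15^4)^2 ≡ 367^2 = 134689 ≡ 1312 (mod 1933)
15^9 = 15^8 · 15^1 ≡ 1312 · 15 ≡ 350 (mod 1933).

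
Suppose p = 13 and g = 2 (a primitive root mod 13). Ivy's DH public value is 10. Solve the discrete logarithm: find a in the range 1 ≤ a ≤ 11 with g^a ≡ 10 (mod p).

Try successive powers of 2 modulo 13:
2^1 ≡ 2
2^2 ≡ 4
2^3 ≡ 8
2^4 ≡ 3
2^5 ≡ 6
2^6 ≡ 12
2^7 ≡ 11
2^8 ≡ 9
2^9 ≡ 5
2^10 ≡ 10
Found: a = 10.

10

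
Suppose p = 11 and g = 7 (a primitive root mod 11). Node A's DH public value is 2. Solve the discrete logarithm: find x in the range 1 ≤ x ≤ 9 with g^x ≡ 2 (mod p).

3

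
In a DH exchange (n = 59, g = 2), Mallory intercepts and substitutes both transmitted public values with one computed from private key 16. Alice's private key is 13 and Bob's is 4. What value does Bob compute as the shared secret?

Bob receives Mallory's public value M = 2^16 mod 59 instead of the honest one.
2^1 ≡ 2 (mod 59)
2^2 = (2^1)^2 ≡ 2^2 = 4 ≡ 4 (mod 59)
2^4 = (2^2)^2 ≡ 4^2 = 16 ≡ 16 (mod 59)
2^8 = (2^4)^2 ≡ 16^2 = 256 ≡ 20 (mod 59)
2^16 = (2^8)^2 ≡ 20^2 = 400 ≡ 46 (mod 59)
So M = 46. Bob computes K = M^4 mod 59.
46^1 ≡ 46 (mod 59)
46^2 = (46^1)^2 ≡ 46^2 = 2116 ≡ 51 (mod 59)
46^4 = (46^2)^2 ≡ 51^2 = 2601 ≡ 5 (mod 59)

5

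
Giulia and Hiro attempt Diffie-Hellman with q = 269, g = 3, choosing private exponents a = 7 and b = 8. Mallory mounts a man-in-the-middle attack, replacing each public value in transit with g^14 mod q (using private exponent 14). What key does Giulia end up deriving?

Giulia receives Mallory's public value M = 3^14 mod 269 instead of the honest one.
3^1 ≡ 3 (mod 269)
3^2 = (3^1)^2 ≡ 3^2 = 9 ≡ 9 (mod 269)
3^4 = (3^2)^2 ≡ 9^2 = 81 ≡ 81 (mod 269)
3^8 = (3^4)^2 ≡ 81^2 = 6561 ≡ 105 (mod 269)
3^14 = 3^8 · 3^4 · 3^2 ≡ 105 · 81 · 9 ≡ 149 (mod 269).
So M = 149. Giulia computes K = M^7 mod 269.
149^1 ≡ 149 (mod 269)
149^2 = (149^1)^2 ≡ 149^2 = 22201 ≡ 143 (mod 269)
149^4 = (149^2)^2 ≡ 143^2 = 20449 ≡ 5 (mod 269)
149^7 = 149^4 · 149^2 · 149^1 ≡ 5 · 143 · 149 ≡ 11 (mod 269).

11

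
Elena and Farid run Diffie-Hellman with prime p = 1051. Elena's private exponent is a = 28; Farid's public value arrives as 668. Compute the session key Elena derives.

310

Shared key K = 668^28 mod 1051.
668^1 ≡ 668 (mod 1051)
668^2 = (668^1)^2 ≡ 668^2 = 446224 ≡ 600 (mod 1051)
668^4 = (668^2)^2 ≡ 600^2 = 360000 ≡ 558 (mod 1051)
668^8 = (668^4)^2 ≡ 558^2 = 311364 ≡ 268 (mod 1051)
668^16 = (668^8)^2 ≡ 268^2 = 71824 ≡ 356 (mod 1051)
668^28 = 668^16 · 668^8 · 668^4 ≡ 356 · 268 · 558 ≡ 310 (mod 1051).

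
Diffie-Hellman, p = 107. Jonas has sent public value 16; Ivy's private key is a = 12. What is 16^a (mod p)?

Shared key K = 16^12 mod 107.
16^1 ≡ 16 (mod 107)
16^2 = (16^1)^2 ≡ 16^2 = 256 ≡ 42 (mod 107)
16^4 = (16^2)^2 ≡ 42^2 = 1764 ≡ 52 (mod 107)
16^8 = (16^4)^2 ≡ 52^2 = 2704 ≡ 29 (mod 107)
16^12 = 16^8 · 16^4 ≡ 29 · 52 ≡ 10 (mod 107).

10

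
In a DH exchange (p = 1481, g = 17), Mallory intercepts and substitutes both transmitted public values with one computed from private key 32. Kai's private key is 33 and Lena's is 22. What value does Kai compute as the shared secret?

Kai receives Mallory's public value M = 17^32 mod 1481 instead of the honest one.
17^1 ≡ 17 (mod 1481)
17^2 = (17^1)^2 ≡ 17^2 = 289 ≡ 289 (mod 1481)
17^4 = (17^2)^2 ≡ 289^2 = 83521 ≡ 585 (mod 1481)
17^8 = (17^4)^2 ≡ 585^2 = 342225 ≡ 114 (mod 1481)
17^16 = (17^8)^2 ≡ 114^2 = 12996 ≡ 1148 (mod 1481)
17^32 = (17^16)^2 ≡ 1148^2 = 1317904 ≡ 1295 (mod 1481)
So M = 1295. Kai computes K = M^33 mod 1481.
1295^1 ≡ 1295 (mod 1481)
1295^2 = (1295^1)^2 ≡ 1295^2 = 1677025 ≡ 533 (mod 1481)
1295^4 = (1295^2)^2 ≡ 533^2 = 284089 ≡ 1218 (mod 1481)
1295^8 = (1295^4)^2 ≡ 1218^2 = 1483524 ≡ 1043 (mod 1481)
1295^16 = (1295^8)^2 ≡ 1043^2 = 1087849 ≡ 795 (mod 1481)
1295^32 = (1295^16)^2 ≡ 795^2 = 632025 ≡ 1119 (mod 1481)
1295^33 = 1295^32 · 1295^1 ≡ 1119 · 1295 ≡ 687 (mod 1481).

687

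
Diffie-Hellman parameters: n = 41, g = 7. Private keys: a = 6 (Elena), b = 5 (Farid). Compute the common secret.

32

Elena sends A = g^a mod n = 7^6 mod 41.
7^1 ≡ 7 (mod 41)
7^2 = (7^1)^2 ≡ 7^2 = 49 ≡ 8 (mod 41)
7^4 = (7^2)^2 ≡ 8^2 = 64 ≡ 23 (mod 41)
7^6 = 7^4 · 7^2 ≡ 23 · 8 ≡ 20 (mod 41).
So A = 20. Farid then computes K = A^b mod n = 20^5 mod 41.
20^1 ≡ 20 (mod 41)
20^2 = (20^1)^2 ≡ 20^2 = 400 ≡ 31 (mod 41)
20^4 = (20^2)^2 ≡ 31^2 = 961 ≡ 18 (mod 41)
20^5 = 20^4 · 20^1 ≡ 18 · 20 ≡ 32 (mod 41).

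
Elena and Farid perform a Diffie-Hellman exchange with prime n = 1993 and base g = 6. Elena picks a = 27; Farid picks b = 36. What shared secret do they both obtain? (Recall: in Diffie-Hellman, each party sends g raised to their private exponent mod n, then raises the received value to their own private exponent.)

144

Farid sends B = g^b mod n = 6^36 mod 1993.
6^1 ≡ 6 (mod 1993)
6^2 = (6^1)^2 ≡ 6^2 = 36 ≡ 36 (mod 1993)
6^4 = (6^2)^2 ≡ 36^2 = 1296 ≡ 1296 (mod 1993)
6^8 = (6^4)^2 ≡ 1296^2 = 1679616 ≡ 1510 (mod 1993)
6^16 = (6^8)^2 ≡ 1510^2 = 2280100 ≡ 108 (mod 1993)
6^32 = (6^16)^2 ≡ 108^2 = 11664 ≡ 1699 (mod 1993)
6^36 = 6^32 · 6^4 ≡ 1699 · 1296 ≡ 1632 (mod 1993).
So B = 1632. Elena then computes K = B^a mod n = 1632^27 mod 1993.
1632^1 ≡ 1632 (mod 1993)
1632^2 = (1632^1)^2 ≡ 1632^2 = 2663424 ≡ 776 (mod 1993)
1632^4 = (1632^2)^2 ≡ 776^2 = 602176 ≡ 290 (mod 1993)
1632^8 = (1632^4)^2 ≡ 290^2 = 84100 ≡ 394 (mod 1993)
1632^16 = (1632^8)^2 ≡ 394^2 = 155236 ≡ 1775 (mod 1993)
1632^27 = 1632^16 · 1632^8 · 1632^2 · 1632^1 ≡ 1775 · 394 · 776 · 1632 ≡ 144 (mod 1993).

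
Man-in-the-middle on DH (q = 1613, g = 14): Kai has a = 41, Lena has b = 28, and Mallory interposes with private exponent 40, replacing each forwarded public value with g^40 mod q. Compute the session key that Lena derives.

Lena receives Mallory's public value M = 14^40 mod 1613 instead of the honest one.
14^1 ≡ 14 (mod 1613)
14^2 = (14^1)^2 ≡ 14^2 = 196 ≡ 196 (mod 1613)
14^4 = (14^2)^2 ≡ 196^2 = 38416 ≡ 1317 (mod 1613)
14^8 = (14^4)^2 ≡ 1317^2 = 1734489 ≡ 514 (mod 1613)
14^16 = (14^8)^2 ≡ 514^2 = 264196 ≡ 1277 (mod 1613)
14^32 = (14^16)^2 ≡ 1277^2 = 1630729 ≡ 1599 (mod 1613)
14^40 = 14^32 · 14^8 ≡ 1599 · 514 ≡ 869 (mod 1613).
So M = 869. Lena computes K = M^28 mod 1613.
869^1 ≡ 869 (mod 1613)
869^2 = (869^1)^2 ≡ 869^2 = 755161 ≡ 277 (mod 1613)
869^4 = (869^2)^2 ≡ 277^2 = 76729 ≡ 918 (mod 1613)
869^8 = (869^4)^2 ≡ 918^2 = 842724 ≡ 738 (mod 1613)
869^16 = (869^8)^2 ≡ 738^2 = 544644 ≡ 1063 (mod 1613)
869^28 = 869^16 · 869^8 · 869^4 ≡ 1063 · 738 · 918 ≡ 1317 (mod 1613).

1317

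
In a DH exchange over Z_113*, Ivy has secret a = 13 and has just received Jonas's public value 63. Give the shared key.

102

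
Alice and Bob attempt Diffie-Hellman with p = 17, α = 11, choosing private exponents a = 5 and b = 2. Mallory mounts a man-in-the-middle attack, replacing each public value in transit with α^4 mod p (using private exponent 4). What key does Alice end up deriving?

Alice receives Mallory's public value M = 11^4 mod 17 instead of the honest one.
11^1 ≡ 11 (mod 17)
11^2 = (11^1)^2 ≡ 11^2 = 121 ≡ 2 (mod 17)
11^4 = (11^2)^2 ≡ 2^2 = 4 ≡ 4 (mod 17)
So M = 4. Alice computes K = M^5 mod 17.
4^1 ≡ 4 (mod 17)
4^2 = (4^1)^2 ≡ 4^2 = 16 ≡ 16 (mod 17)
4^4 = (4^2)^2 ≡ 16^2 = 256 ≡ 1 (mod 17)
4^5 = 4^4 · 4^1 ≡ 1 · 4 ≡ 4 (mod 17).

4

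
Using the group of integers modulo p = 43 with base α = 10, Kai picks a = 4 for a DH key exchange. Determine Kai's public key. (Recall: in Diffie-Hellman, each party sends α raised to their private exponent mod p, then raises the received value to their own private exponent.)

Public value = 10^{4} \pmod{43}.
10^1 ≡ 10 (mod 43)
10^2 = (10^1)^2 ≡ 10^2 = 100 ≡ 14 (mod 43)
10^4 = (10^2)^2 ≡ 14^2 = 196 ≡ 24 (mod 43)

24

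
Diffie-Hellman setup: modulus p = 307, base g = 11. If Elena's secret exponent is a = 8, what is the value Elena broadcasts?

Public value = 11^8 (mod 307).
11^1 ≡ 11 (mod 307)
11^2 = (11^1)^2 ≡ 11^2 = 121 ≡ 121 (mod 307)
11^4 = (11^2)^2 ≡ 121^2 = 14641 ≡ 212 (mod 307)
11^8 = (11^4)^2 ≡ 212^2 = 44944 ≡ 122 (mod 307)

122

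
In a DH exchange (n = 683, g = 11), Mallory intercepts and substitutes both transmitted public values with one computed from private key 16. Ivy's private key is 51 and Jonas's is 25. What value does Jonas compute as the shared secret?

Jonas receives Mallory's public value M = 11^16 mod 683 instead of the honest one.
11^1 ≡ 11 (mod 683)
11^2 = (11^1)^2 ≡ 11^2 = 121 ≡ 121 (mod 683)
11^4 = (11^2)^2 ≡ 121^2 = 14641 ≡ 298 (mod 683)
11^8 = (11^4)^2 ≡ 298^2 = 88804 ≡ 14 (mod 683)
11^16 = (11^8)^2 ≡ 14^2 = 196 ≡ 196 (mod 683)
So M = 196. Jonas computes K = M^25 mod 683.
196^1 ≡ 196 (mod 683)
196^2 = (196^1)^2 ≡ 196^2 = 38416 ≡ 168 (mod 683)
196^4 = (196^2)^2 ≡ 168^2 = 28224 ≡ 221 (mod 683)
196^8 = (196^4)^2 ≡ 221^2 = 48841 ≡ 348 (mod 683)
196^16 = (196^8)^2 ≡ 348^2 = 121104 ≡ 213 (mod 683)
196^25 = 196^16 · 196^8 · 196^1 ≡ 213 · 348 · 196 ≡ 211 (mod 683).

211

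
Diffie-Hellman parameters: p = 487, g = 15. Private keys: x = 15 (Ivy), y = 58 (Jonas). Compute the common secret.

242

Ivy sends A = g^x mod p = 15^15 mod 487.
15^1 ≡ 15 (mod 487)
15^2 = (15^1)^2 ≡ 15^2 = 225 ≡ 225 (mod 487)
15^4 = (15^2)^2 ≡ 225^2 = 50625 ≡ 464 (mod 487)
15^8 = (15^4)^2 ≡ 464^2 = 215296 ≡ 42 (mod 487)
15^15 = 15^8 · 15^4 · 15^2 · 15^1 ≡ 42 · 464 · 225 · 15 ≡ 215 (mod 487).
So A = 215. Jonas then computes K = A^y mod p = 215^58 mod 487.
215^1 ≡ 215 (mod 487)
215^2 = (215^1)^2 ≡ 215^2 = 46225 ≡ 447 (mod 487)
215^4 = (215^2)^2 ≡ 447^2 = 199809 ≡ 139 (mod 487)
215^8 = (215^4)^2 ≡ 139^2 = 19321 ≡ 328 (mod 487)
215^16 = (215^8)^2 ≡ 328^2 = 107584 ≡ 444 (mod 487)
215^32 = (215^16)^2 ≡ 444^2 = 197136 ≡ 388 (mod 487)
215^58 = 215^32 · 215^16 · 215^8 · 215^2 ≡ 388 · 444 · 328 · 447 ≡ 242 (mod 487).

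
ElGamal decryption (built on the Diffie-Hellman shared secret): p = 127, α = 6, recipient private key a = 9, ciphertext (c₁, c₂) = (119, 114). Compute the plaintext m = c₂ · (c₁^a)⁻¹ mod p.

Shared mask s = c₁^a mod p = 119^9 mod 127.
119^1 ≡ 119 (mod 127)
119^2 = (119^1)^2 ≡ 119^2 = 14161 ≡ 64 (mod 127)
119^4 = (119^2)^2 ≡ 64^2 = 4096 ≡ 32 (mod 127)
119^8 = (119^4)^2 ≡ 32^2 = 1024 ≡ 8 (mod 127)
119^9 = 119^8 · 119^1 ≡ 8 · 119 ≡ 63 (mod 127).
So s = 63; s⁻¹ ≡ 125 (mod 127).
m = c₂ · s⁻¹ mod 127 = 114 · 125 mod 127 = 26.

26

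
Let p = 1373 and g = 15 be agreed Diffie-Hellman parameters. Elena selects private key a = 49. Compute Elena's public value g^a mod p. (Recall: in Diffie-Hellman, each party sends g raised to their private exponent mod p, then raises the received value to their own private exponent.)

333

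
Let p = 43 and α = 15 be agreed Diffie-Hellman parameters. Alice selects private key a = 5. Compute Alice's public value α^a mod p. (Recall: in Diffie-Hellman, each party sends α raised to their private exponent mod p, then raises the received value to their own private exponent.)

Public value = 15^5 mod 43.
15^1 ≡ 15 (mod 43)
15^2 = (15^1)^2 ≡ 15^2 = 225 ≡ 10 (mod 43)
15^4 = (15^2)^2 ≡ 10^2 = 100 ≡ 14 (mod 43)
15^5 = 15^4 · 15^1 ≡ 14 · 15 ≡ 38 (mod 43).

38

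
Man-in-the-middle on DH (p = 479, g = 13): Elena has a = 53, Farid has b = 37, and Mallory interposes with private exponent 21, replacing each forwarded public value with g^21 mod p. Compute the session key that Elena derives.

47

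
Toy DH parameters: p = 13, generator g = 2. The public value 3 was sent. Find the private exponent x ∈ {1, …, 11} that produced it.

Try successive powers of 2 modulo 13:
2^1 ≡ 2
2^2 ≡ 4
2^3 ≡ 8
2^4 ≡ 3
Found: x = 4.

4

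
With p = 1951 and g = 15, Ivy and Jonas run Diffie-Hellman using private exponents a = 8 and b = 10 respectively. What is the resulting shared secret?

Ivy sends A = g^a mod p = 15^8 mod 1951.
15^1 ≡ 15 (mod 1951)
15^2 = (15^1)^2 ≡ 15^2 = 225 ≡ 225 (mod 1951)
15^4 = (15^2)^2 ≡ 225^2 = 50625 ≡ 1850 (mod 1951)
15^8 = (15^4)^2 ≡ 1850^2 = 3422500 ≡ 446 (mod 1951)
So A = 446. Jonas then computes K = A^b mod p = 446^10 mod 1951.
446^1 ≡ 446 (mod 1951)
446^2 = (446^1)^2 ≡ 446^2 = 198916 ≡ 1865 (mod 1951)
446^4 = (446^2)^2 ≡ 1865^2 = 3478225 ≡ 1543 (mod 1951)
446^8 = (446^4)^2 ≡ 1543^2 = 2380849 ≡ 629 (mod 1951)
446^10 = 446^8 · 446^2 ≡ 629 · 1865 ≡ 534 (mod 1951).

534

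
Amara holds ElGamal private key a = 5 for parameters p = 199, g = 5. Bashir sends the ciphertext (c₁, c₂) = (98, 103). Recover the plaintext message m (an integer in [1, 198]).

106

Shared mask s = c₁^a mod p = 98^5 mod 199.
98^1 ≡ 98 (mod 199)
98^2 = (98^1)^2 ≡ 98^2 = 9604 ≡ 52 (mod 199)
98^4 = (98^2)^2 ≡ 52^2 = 2704 ≡ 117 (mod 199)
98^5 = 98^4 · 98^1 ≡ 117 · 98 ≡ 123 (mod 199).
So s = 123; s⁻¹ ≡ 144 (mod 199).
m = c₂ · s⁻¹ mod 199 = 103 · 144 mod 199 = 106.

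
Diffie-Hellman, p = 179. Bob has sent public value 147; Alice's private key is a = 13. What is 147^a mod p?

110

Shared key K = 147^13 mod 179.
147^1 ≡ 147 (mod 179)
147^2 = (147^1)^2 ≡ 147^2 = 21609 ≡ 129 (mod 179)
147^4 = (147^2)^2 ≡ 129^2 = 16641 ≡ 173 (mod 179)
147^8 = (147^4)^2 ≡ 173^2 = 29929 ≡ 36 (mod 179)
147^13 = 147^8 · 147^4 · 147^1 ≡ 36 · 173 · 147 ≡ 110 (mod 179).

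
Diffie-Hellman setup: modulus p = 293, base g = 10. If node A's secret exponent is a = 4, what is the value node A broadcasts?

38

Public value = 10^4 (mod 293).
10^1 ≡ 10 (mod 293)
10^2 = (10^1)^2 ≡ 10^2 = 100 ≡ 100 (mod 293)
10^4 = (10^2)^2 ≡ 100^2 = 10000 ≡ 38 (mod 293)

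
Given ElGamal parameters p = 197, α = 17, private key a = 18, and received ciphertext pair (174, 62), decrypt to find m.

127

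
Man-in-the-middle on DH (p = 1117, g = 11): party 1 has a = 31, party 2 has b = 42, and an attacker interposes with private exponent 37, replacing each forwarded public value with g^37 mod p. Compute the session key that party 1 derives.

1106

Party 1 receives an attacker's public value M = 11^37 mod 1117 instead of the honest one.
11^1 ≡ 11 (mod 1117)
11^2 = (11^1)^2 ≡ 11^2 = 121 ≡ 121 (mod 1117)
11^4 = (11^2)^2 ≡ 121^2 = 14641 ≡ 120 (mod 1117)
11^8 = (11^4)^2 ≡ 120^2 = 14400 ≡ 996 (mod 1117)
11^16 = (11^8)^2 ≡ 996^2 = 992016 ≡ 120 (mod 1117)
11^32 = (11^16)^2 ≡ 120^2 = 14400 ≡ 996 (mod 1117)
11^37 = 11^32 · 11^4 · 11^1 ≡ 996 · 120 · 11 ≡ 11 (mod 1117).
So M = 11. Party 1 computes K = M^31 mod 1117.
11^1 ≡ 11 (mod 1117)
11^2 = (11^1)^2 ≡ 11^2 = 121 ≡ 121 (mod 1117)
11^4 = (11^2)^2 ≡ 121^2 = 14641 ≡ 120 (mod 1117)
11^8 = (11^4)^2 ≡ 120^2 = 14400 ≡ 996 (mod 1117)
11^16 = (11^8)^2 ≡ 996^2 = 992016 ≡ 120 (mod 1117)
11^31 = 11^16 · 11^8 · 11^4 · 11^2 · 11^1 ≡ 120 · 996 · 120 · 121 · 11 ≡ 1106 (mod 1117).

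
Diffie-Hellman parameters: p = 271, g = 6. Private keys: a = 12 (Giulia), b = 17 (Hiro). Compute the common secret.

Hiro sends B = g^b mod p = 6^17 mod 271.
6^1 ≡ 6 (mod 271)
6^2 = (6^1)^2 ≡ 6^2 = 36 ≡ 36 (mod 271)
6^4 = (6^2)^2 ≡ 36^2 = 1296 ≡ 212 (mod 271)
6^8 = (6^4)^2 ≡ 212^2 = 44944 ≡ 229 (mod 271)
6^16 = (6^8)^2 ≡ 229^2 = 52441 ≡ 138 (mod 271)
6^17 = 6^16 · 6^1 ≡ 138 · 6 ≡ 15 (mod 271).
So B = 15. Giulia then computes K = B^a mod p = 15^12 mod 271.
15^1 ≡ 15 (mod 271)
15^2 = (15^1)^2 ≡ 15^2 = 225 ≡ 225 (mod 271)
15^4 = (15^2)^2 ≡ 225^2 = 50625 ≡ 219 (mod 271)
15^8 = (15^4)^2 ≡ 219^2 = 47961 ≡ 265 (mod 271)
15^12 = 15^8 · 15^4 ≡ 265 · 219 ≡ 41 (mod 271).

41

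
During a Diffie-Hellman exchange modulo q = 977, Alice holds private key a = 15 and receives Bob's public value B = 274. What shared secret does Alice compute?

Shared key K = 274^15 mod 977.
274^1 ≡ 274 (mod 977)
274^2 = (274^1)^2 ≡ 274^2 = 75076 ≡ 824 (mod 977)
274^4 = (274^2)^2 ≡ 824^2 = 678976 ≡ 938 (mod 977)
274^8 = (274^4)^2 ≡ 938^2 = 879844 ≡ 544 (mod 977)
274^15 = 274^8 · 274^4 · 274^2 · 274^1 ≡ 544 · 938 · 824 · 274 ≡ 317 (mod 977).

317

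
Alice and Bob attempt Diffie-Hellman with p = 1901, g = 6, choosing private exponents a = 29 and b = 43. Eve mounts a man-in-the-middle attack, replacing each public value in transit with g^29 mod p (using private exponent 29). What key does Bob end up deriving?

Bob receives Eve's public value M = 6^29 mod 1901 instead of the honest one.
6^1 ≡ 6 (mod 1901)
6^2 = (6^1)^2 ≡ 6^2 = 36 ≡ 36 (mod 1901)
6^4 = (6^2)^2 ≡ 36^2 = 1296 ≡ 1296 (mod 1901)
6^8 = (6^4)^2 ≡ 1296^2 = 1679616 ≡ 1033 (mod 1901)
6^16 = (6^8)^2 ≡ 1033^2 = 1067089 ≡ 628 (mod 1901)
6^29 = 6^16 · 6^8 · 6^4 · 6^1 ≡ 628 · 1033 · 1296 · 6 ≡ 1333 (mod 1901).
So M = 1333. Bob computes K = M^43 mod 1901.
1333^1 ≡ 1333 (mod 1901)
1333^2 = (1333^1)^2 ≡ 1333^2 = 1776889 ≡ 1355 (mod 1901)
1333^4 = (1333^2)^2 ≡ 1355^2 = 1836025 ≡ 1560 (mod 1901)
1333^8 = (1333^4)^2 ≡ 1560^2 = 2433600 ≡ 320 (mod 1901)
1333^16 = (1333^8)^2 ≡ 320^2 = 102400 ≡ 1647 (mod 1901)
1333^32 = (1333^16)^2 ≡ 1647^2 = 2712609 ≡ 1783 (mod 1901)
1333^43 = 1333^32 · 1333^8 · 1333^2 · 1333^1 ≡ 1783 · 320 · 1355 · 1333 ≡ 464 (mod 1901).

464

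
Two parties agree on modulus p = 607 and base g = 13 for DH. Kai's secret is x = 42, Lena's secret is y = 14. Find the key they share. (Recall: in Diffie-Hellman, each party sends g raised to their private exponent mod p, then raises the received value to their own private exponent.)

Kai sends A = g^x mod p = 13^42 mod 607.
13^1 ≡ 13 (mod 607)
13^2 = (13^1)^2 ≡ 13^2 = 169 ≡ 169 (mod 607)
13^4 = (13^2)^2 ≡ 169^2 = 28561 ≡ 32 (mod 607)
13^8 = (13^4)^2 ≡ 32^2 = 1024 ≡ 417 (mod 607)
13^16 = (13^8)^2 ≡ 417^2 = 173889 ≡ 287 (mod 607)
13^32 = (13^16)^2 ≡ 287^2 = 82369 ≡ 424 (mod 607)
13^42 = 13^32 · 13^8 · 13^2 ≡ 424 · 417 · 169 ≡ 370 (mod 607).
So A = 370. Lena then computes K = A^y mod p = 370^14 mod 607.
370^1 ≡ 370 (mod 607)
370^2 = (370^1)^2 ≡ 370^2 = 136900 ≡ 325 (mod 607)
370^4 = (370^2)^2 ≡ 325^2 = 105625 ≡ 7 (mod 607)
370^8 = (370^4)^2 ≡ 7^2 = 49 ≡ 49 (mod 607)
370^14 = 370^8 · 370^4 · 370^2 ≡ 49 · 7 · 325 ≡ 394 (mod 607).

394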